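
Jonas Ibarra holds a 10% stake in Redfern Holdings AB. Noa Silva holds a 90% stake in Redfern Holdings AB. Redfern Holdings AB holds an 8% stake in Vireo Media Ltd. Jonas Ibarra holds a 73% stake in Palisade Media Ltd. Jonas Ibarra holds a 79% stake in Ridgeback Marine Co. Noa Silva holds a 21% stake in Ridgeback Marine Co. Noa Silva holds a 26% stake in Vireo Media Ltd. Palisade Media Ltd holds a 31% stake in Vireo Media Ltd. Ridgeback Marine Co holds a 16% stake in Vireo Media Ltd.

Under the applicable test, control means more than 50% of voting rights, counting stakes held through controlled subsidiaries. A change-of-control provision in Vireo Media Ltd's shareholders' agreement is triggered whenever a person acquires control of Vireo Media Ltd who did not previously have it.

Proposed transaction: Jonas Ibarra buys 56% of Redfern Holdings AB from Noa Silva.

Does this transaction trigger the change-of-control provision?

Yes

The purchase adds only to Jonas's holdings (Noa's stake shrinks), so Jonas is the only person who could newly come to control Vireo.
Jonas holds 79% of Ridgeback, so Jonas controls Ridgeback.
Jonas holds 73% of Palisade, so Jonas controls Palisade.
In Vireo, Jonas's side holds only 16% + 31% = 47%, not > 50%.
So before the transaction, Jonas does not control Vireo.
After the purchase, Jonas's direct stake in Redfern rises to 10% + 56% = 66%, and Noa's stake falls to 34%.
Jonas holds 66% of Redfern, so Jonas controls Redfern.
Ridgeback and Palisade and Redfern together hold 16% + 31% + 8% = 55% of Vireo, so Jonas controls Vireo.
Jonas did not control Vireo before and does after, so the clause is triggered.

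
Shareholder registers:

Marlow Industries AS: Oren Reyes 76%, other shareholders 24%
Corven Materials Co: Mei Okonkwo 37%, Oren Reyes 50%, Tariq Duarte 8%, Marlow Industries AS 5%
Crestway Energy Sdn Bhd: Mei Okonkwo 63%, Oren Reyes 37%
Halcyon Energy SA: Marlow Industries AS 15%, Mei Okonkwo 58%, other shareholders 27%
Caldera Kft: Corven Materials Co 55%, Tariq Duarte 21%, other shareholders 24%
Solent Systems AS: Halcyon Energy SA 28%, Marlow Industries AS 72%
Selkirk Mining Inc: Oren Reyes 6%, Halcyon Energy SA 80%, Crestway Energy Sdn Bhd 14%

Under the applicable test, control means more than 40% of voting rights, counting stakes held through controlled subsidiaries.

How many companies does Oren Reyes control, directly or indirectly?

Oren holds 76% of Marlow, so Oren controls Marlow.
Oren and Marlow together hold 50% + 5% = 55% of Corven, so Oren controls Corven.
Corven holds 55% of Caldera, so Oren controls Caldera.
Marlow holds 72% of Solent, so Oren controls Solent.
No other company's threshold is met.
Oren controls 4 companies.

4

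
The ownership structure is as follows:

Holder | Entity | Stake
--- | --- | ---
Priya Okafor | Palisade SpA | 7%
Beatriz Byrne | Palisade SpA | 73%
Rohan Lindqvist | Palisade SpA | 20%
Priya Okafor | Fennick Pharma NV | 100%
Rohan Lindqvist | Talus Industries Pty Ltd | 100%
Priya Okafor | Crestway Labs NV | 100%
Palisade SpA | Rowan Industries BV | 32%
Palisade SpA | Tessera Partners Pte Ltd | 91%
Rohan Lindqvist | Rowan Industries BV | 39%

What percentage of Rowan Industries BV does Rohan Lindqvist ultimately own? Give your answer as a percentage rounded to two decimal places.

45.40%

Rohan reaches Rowan along 2 paths.
Via Palisade: 20% × 32% = 6.4%.
Direct stake: 39% = 39%.
Total: 6.4% + 39% = 45.4%.
Rounded: 45.40%.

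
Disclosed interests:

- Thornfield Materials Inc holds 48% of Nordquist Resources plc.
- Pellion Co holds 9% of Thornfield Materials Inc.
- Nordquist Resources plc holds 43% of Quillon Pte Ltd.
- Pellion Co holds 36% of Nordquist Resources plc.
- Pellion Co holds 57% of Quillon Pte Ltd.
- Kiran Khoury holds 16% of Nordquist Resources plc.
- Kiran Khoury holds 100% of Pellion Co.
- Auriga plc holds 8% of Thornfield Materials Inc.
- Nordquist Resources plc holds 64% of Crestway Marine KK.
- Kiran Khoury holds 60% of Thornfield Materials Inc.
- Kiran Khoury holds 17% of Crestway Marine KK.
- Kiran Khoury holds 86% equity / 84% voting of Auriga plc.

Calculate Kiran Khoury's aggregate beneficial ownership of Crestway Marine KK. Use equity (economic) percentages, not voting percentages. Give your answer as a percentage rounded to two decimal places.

73.59%

Kiran reaches Crestway along 6 paths.
Direct stake: 17% = 17%.
Via Pellion → Nordquist: 100% × 36% × 64% = 23.04%.
Via Nordquist: 16% × 64% = 10.24%.
Via Pellion → Thornfield → Nordquist: 100% × 9% × 48% × 64% = 2.7648%.
Via Auriga → Thornfield → Nordquist: 86% × 8% × 48% × 64% = 2.113536%.
Via Thornfield → Nordquist: 60% × 48% × 64% = 18.432%.
Total: 17% + 23.04% + 10.24% + 2.7648% + 2.113536% + 18.432% = 73.590336%.
Rounded: 73.59%.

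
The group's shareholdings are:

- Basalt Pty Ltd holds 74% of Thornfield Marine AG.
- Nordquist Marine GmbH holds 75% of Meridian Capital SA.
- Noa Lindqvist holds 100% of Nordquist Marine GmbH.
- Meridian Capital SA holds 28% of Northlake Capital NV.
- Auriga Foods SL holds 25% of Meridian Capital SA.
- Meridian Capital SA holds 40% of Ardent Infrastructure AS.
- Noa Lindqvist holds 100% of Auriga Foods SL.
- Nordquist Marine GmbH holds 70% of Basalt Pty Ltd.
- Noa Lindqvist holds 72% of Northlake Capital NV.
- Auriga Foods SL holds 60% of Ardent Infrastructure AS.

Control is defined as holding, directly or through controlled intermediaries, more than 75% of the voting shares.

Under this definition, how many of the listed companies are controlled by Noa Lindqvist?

Noa holds 100% of Nordquist, so Noa controls Nordquist.
Noa holds 100% of Auriga, so Noa controls Auriga.
Auriga and Nordquist together hold 25% + 75% = 100% of Meridian, so Noa controls Meridian.
Auriga and Meridian together hold 60% + 40% = 100% of Ardent, so Noa controls Ardent.
Noa and Meridian together hold 72% + 28% = 100% of Northlake, so Noa controls Northlake.
No other company's threshold is met.
Noa controls 5 companies.

5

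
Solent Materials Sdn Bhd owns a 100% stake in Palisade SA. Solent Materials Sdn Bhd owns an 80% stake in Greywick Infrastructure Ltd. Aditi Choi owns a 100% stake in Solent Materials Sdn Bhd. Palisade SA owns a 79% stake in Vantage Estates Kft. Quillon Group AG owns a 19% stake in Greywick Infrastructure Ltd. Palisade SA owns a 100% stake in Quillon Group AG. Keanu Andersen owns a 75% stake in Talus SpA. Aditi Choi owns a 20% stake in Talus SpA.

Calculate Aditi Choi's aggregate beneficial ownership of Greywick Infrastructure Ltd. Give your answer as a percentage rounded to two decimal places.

Aditi reaches Greywick along 2 paths.
Via Solent: 100% × 80% = 80%.
Via Solent → Palisade → Quillon: 100% × 100% × 100% × 19% = 19%.
Total: 80% + 19% = 99%.
Rounded: 99.00%.

99.00%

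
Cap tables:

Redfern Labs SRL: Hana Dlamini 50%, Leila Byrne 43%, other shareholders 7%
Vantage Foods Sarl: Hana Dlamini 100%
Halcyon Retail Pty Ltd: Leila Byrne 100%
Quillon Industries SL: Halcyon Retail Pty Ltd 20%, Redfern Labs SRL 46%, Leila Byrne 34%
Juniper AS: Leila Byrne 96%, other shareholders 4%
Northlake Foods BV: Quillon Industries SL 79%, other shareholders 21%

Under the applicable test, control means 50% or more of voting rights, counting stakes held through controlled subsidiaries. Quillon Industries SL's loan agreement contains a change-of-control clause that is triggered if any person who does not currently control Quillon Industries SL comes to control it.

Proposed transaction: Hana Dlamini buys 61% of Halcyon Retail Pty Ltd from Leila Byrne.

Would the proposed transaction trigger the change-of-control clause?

The purchase adds only to Hana's holdings (Leila's stake shrinks), so Hana is the only person who could newly come to control Quillon.
Hana holds 50% of Redfern, so Hana controls Redfern.
Hana holds 100% of Vantage, so Hana controls Vantage.
In Quillon, Hana's side holds only 46%, not ≥ 50%.
So before the transaction, Hana does not control Quillon.
After the purchase, Hana holds 61% of Halcyon directly, and Leila's stake falls to 39%.
Hana holds 61% of Halcyon, so Hana controls Halcyon.
Halcyon and Redfern together hold 20% + 46% = 66% of Quillon, so Hana controls Quillon.
Hana did not control Quillon before and does after, so the clause is triggered.

Yes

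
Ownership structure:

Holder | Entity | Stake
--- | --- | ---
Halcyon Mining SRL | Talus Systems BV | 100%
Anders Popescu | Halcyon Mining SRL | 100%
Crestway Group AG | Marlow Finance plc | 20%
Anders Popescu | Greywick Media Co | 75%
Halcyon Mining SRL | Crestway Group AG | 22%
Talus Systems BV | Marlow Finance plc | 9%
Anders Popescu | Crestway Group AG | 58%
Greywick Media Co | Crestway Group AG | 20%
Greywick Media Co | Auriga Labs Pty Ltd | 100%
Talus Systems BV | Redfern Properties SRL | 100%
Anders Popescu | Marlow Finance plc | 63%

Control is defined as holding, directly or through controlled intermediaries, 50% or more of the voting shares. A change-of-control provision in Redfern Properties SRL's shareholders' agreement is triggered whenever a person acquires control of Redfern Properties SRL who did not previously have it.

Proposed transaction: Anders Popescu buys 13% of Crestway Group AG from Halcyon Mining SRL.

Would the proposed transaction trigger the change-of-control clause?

No

The purchase adds only to Anders's holdings (Halcyon's stake shrinks), so Anders is the only person who could newly come to control Redfern.
Anders holds 100% of Halcyon, so Anders controls Halcyon.
Halcyon holds 100% of Talus, so Anders controls Talus.
Talus holds 100% of Redfern, so Anders controls Redfern.
So Anders already controls Redfern before the transaction.
After the purchase, Anders's direct stake in Crestway rises to 58% + 13% = 71%, and Halcyon's stake falls to 9%.
Anders controlled Redfern already, so this is not a new person acquiring control; every other person's position is unchanged or reduced.
No new person acquires control, so the clause is not triggered.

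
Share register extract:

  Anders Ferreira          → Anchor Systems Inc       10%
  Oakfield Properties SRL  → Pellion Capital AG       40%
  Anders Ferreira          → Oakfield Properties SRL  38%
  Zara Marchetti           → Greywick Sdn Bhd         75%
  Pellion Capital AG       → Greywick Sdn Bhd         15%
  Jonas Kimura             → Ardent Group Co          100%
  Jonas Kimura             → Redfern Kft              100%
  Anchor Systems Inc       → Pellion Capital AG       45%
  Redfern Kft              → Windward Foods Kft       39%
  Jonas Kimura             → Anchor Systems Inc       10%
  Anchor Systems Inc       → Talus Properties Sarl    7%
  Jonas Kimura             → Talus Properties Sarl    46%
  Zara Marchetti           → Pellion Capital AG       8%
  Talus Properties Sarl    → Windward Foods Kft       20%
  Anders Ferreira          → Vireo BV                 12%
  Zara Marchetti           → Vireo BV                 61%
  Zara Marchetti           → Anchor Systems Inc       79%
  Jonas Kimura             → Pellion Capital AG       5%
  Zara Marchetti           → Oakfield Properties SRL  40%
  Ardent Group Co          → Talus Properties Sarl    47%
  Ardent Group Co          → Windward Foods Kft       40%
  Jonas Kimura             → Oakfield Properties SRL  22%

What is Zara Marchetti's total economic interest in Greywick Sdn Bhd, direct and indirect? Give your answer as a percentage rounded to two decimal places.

83.93%

Zara reaches Greywick along 4 paths.
Direct stake: 75% = 75%.
Via Oakfield → Pellion: 40% × 40% × 15% = 2.4%.
Via Anchor → Pellion: 79% × 45% × 15% = 5.3325%.
Via Pellion: 8% × 15% = 1.2%.
Total: 75% + 2.4% + 5.3325% + 1.2% = 83.9325%.
Rounded: 83.93%.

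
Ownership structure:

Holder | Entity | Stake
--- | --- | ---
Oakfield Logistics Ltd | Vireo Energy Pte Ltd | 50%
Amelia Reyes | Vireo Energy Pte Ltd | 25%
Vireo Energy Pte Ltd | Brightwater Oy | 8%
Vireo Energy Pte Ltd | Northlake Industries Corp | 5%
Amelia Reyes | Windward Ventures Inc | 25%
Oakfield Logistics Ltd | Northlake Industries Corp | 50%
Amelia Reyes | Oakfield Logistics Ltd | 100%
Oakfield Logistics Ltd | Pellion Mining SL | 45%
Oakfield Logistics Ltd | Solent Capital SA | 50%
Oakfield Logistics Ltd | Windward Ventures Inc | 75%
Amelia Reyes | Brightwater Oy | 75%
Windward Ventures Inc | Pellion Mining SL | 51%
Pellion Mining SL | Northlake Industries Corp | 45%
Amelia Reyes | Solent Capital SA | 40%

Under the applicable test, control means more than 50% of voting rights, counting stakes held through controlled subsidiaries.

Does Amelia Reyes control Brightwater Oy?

Amelia holds 100% of Oakfield, so Amelia controls Oakfield.
Oakfield and Amelia together hold 50% + 25% = 75% of Vireo, so Amelia controls Vireo.
Amelia and Vireo together hold 75% + 8% = 83% of Brightwater, so Amelia controls Brightwater.

Yes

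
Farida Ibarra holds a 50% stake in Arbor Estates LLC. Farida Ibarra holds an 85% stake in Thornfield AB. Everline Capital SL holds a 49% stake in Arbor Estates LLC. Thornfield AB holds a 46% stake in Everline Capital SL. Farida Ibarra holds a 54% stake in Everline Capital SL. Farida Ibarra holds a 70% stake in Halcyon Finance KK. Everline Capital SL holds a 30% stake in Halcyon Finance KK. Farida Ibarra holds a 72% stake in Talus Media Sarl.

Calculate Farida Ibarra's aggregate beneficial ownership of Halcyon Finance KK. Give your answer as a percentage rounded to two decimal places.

97.93%

Farida reaches Halcyon along 3 paths.
Direct stake: 70% = 70%.
Via Everline: 54% × 30% = 16.2%.
Via Thornfield → Everline: 85% × 46% × 30% = 11.73%.
Total: 70% + 16.2% + 11.73% = 97.93%.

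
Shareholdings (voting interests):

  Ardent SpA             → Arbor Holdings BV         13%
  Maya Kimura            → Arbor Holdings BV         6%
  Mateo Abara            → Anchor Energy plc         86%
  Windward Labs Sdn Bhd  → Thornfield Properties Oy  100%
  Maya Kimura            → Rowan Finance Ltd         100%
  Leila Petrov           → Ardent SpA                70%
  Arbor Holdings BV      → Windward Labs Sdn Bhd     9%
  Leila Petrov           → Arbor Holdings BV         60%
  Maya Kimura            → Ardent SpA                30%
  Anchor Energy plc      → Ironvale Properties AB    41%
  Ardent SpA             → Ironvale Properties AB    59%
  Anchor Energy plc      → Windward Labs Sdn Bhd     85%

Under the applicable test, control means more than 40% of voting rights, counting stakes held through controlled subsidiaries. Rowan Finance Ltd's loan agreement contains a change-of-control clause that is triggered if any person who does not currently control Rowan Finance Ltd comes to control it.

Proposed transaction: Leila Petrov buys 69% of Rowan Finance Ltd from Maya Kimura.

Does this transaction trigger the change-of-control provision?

Yes

The purchase adds only to Leila's holdings (Maya's stake shrinks), so Leila is the only person who could newly come to control Rowan.
Leila holds 70% of Ardent, so Leila controls Ardent.
Ardent and Leila together hold 13% + 60% = 73% of Arbor, so Leila controls Arbor.
Ardent holds 59% of Ironvale, so Leila controls Ironvale.
Neither Leila nor any entity Leila controls holds any voting interest in Rowan.
So before the transaction, Leila does not control Rowan.
After the purchase, Leila holds 69% of Rowan directly, and Maya's stake falls to 31%.
Leila holds 69% of Rowan, so Leila controls Rowan.
Leila did not control Rowan before and does after, so the clause is triggered.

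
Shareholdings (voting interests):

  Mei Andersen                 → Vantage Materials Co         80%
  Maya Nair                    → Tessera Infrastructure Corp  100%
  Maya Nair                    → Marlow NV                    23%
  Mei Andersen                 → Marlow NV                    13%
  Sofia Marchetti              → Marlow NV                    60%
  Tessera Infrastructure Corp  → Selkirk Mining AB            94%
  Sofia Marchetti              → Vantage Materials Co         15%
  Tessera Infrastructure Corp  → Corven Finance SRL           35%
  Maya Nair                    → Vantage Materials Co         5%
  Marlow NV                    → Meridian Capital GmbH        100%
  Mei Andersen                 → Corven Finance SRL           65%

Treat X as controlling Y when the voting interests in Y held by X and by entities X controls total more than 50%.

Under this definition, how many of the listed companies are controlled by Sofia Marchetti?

Sofia holds 60% of Marlow, so Sofia controls Marlow.
Marlow holds 100% of Meridian, so Sofia controls Meridian.
No other company's threshold is met.
Sofia controls 2 companies.

2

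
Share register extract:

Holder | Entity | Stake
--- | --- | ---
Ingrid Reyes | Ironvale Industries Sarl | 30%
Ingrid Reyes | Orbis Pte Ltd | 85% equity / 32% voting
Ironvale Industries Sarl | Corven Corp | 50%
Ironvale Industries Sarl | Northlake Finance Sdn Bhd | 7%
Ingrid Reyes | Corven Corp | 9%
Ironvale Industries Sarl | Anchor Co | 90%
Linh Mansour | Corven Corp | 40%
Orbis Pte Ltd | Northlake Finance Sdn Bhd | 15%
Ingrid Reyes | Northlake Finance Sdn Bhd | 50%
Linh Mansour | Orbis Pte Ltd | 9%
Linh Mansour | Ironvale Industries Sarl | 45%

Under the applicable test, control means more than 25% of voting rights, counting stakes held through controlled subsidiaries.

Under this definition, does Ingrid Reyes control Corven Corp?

Ingrid holds 30% of Ironvale, so Ingrid controls Ironvale.
Ironvale and Ingrid together hold 50% + 9% = 59% of Corven, so Ingrid controls Corven.

Yes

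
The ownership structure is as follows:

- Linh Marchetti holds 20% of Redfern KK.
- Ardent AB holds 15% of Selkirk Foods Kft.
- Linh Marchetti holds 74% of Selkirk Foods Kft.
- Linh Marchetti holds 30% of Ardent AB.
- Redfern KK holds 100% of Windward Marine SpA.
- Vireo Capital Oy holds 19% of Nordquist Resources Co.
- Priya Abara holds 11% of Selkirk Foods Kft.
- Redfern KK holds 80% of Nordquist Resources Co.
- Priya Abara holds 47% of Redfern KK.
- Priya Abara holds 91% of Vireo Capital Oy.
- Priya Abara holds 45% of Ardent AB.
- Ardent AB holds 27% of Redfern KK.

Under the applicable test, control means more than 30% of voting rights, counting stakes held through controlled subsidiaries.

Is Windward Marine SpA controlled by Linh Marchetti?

No

Linh holds 74% of Selkirk, so Linh controls Selkirk.
Neither Linh nor any entity Linh controls holds any voting interest in Windward.
So Linh does not control Windward.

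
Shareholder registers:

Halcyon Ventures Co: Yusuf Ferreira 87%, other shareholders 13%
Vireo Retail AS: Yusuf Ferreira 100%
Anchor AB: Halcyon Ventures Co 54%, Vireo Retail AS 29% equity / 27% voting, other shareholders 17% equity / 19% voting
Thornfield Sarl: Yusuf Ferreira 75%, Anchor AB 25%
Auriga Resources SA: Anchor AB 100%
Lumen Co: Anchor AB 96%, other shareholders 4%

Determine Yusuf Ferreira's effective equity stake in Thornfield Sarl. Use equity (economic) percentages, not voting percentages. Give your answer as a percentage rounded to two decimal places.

94.00%

Yusuf reaches Thornfield along 3 paths.
Direct stake: 75% = 75%.
Via Halcyon → Anchor: 87% × 54% × 25% = 11.745%.
Via Vireo → Anchor: 100% × 29% × 25% = 7.25%.
Total: 75% + 11.745% + 7.25% = 93.995%.
Rounded: 94.00%.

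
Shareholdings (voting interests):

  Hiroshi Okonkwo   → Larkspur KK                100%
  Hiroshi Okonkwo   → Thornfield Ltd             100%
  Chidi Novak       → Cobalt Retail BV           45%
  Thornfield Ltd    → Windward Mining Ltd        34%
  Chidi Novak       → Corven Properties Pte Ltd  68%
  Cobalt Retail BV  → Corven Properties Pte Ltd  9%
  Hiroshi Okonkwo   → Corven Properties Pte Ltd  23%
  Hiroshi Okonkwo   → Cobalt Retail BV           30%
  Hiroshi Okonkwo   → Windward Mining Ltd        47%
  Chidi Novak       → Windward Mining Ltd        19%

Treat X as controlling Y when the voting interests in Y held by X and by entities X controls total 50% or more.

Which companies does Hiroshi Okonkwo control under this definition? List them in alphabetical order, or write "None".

Hiroshi holds 100% of Thornfield, so Hiroshi controls Thornfield.
Hiroshi holds 100% of Larkspur, so Hiroshi controls Larkspur.
Thornfield and Hiroshi together hold 34% + 47% = 81% of Windward, so Hiroshi controls Windward.
No other company's threshold is met.

Larkspur KK, Thornfield Ltd, Windward Mining Ltd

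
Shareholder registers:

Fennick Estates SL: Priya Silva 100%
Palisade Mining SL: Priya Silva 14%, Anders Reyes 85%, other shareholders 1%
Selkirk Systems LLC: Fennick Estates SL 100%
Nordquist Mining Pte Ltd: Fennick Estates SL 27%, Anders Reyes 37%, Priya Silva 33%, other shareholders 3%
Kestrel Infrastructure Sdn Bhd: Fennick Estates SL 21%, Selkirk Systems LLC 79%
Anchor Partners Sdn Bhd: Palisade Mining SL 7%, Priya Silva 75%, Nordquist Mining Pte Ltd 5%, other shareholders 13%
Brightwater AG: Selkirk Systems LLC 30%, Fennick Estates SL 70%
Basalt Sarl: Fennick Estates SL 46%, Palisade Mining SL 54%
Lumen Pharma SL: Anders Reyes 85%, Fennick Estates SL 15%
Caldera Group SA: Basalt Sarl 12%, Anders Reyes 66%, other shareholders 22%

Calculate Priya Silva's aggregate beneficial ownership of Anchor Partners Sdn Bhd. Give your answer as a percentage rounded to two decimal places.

Priya reaches Anchor along 4 paths.
Via Palisade: 14% × 7% = 0.98%.
Direct stake: 75% = 75%.
Via Fennick → Nordquist: 100% × 27% × 5% = 1.35%.
Via Nordquist: 33% × 5% = 1.65%.
Total: 0.98% + 75% + 1.35% + 1.65% = 78.98%.

78.98%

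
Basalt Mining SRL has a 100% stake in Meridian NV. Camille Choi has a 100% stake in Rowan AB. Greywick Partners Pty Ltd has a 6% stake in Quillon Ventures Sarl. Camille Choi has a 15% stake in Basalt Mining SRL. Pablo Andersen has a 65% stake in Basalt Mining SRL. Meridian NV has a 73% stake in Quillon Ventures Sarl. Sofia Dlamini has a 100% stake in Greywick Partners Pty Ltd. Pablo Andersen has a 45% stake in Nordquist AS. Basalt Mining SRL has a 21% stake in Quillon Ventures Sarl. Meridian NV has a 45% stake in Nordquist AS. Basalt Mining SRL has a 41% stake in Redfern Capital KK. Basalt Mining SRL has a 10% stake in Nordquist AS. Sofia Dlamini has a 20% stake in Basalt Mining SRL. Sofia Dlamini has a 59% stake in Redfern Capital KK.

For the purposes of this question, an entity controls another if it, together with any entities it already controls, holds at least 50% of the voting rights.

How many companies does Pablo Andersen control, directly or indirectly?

4

Pablo holds 65% of Basalt, so Pablo controls Basalt.
Basalt holds 100% of Meridian, so Pablo controls Meridian.
Meridian and Basalt together hold 73% + 21% = 94% of Quillon, so Pablo controls Quillon.
Pablo and Meridian and Basalt together hold 45% + 45% + 10% = 100% of Nordquist, so Pablo controls Nordquist.
No other company's threshold is met.
Pablo controls 4 companies.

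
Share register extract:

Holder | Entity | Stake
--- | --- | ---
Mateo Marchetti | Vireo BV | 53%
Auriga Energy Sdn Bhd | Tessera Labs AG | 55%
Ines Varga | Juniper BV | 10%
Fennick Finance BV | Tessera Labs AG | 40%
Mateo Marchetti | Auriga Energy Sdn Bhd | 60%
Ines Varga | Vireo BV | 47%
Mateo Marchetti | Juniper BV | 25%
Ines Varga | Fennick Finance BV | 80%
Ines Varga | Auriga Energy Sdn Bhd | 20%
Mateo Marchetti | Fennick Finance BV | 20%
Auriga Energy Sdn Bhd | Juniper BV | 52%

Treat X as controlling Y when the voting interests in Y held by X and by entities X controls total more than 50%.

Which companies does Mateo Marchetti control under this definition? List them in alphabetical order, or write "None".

Mateo holds 60% of Auriga, so Mateo controls Auriga.
Mateo holds 53% of Vireo, so Mateo controls Vireo.
Mateo and Auriga together hold 25% + 52% = 77% of Juniper, so Mateo controls Juniper.
Auriga holds 55% of Tessera, so Mateo controls Tessera.
No other company's threshold is met.

Auriga Energy Sdn Bhd, Juniper BV, Tessera Labs AG, Vireo BV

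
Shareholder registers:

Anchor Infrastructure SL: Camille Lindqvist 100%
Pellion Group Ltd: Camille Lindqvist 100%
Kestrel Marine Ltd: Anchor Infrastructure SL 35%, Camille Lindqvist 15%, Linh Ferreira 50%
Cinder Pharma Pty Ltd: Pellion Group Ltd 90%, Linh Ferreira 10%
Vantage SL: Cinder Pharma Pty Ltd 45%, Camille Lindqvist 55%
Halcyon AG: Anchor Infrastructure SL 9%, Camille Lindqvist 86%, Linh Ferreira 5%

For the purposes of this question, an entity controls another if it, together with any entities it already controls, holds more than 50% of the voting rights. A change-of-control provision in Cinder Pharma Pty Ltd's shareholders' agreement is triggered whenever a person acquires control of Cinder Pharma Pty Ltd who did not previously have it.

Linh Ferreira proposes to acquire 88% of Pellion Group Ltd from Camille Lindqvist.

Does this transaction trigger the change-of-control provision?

The purchase adds only to Linh's holdings (Camille's stake shrinks), so Linh is the only person who could newly come to control Cinder.
Linh's largest direct stake is 50% in Kestrel, which does not meet the threshold, so Linh controls no company.
In Cinder, Linh's side holds only 10%, not > 50%.
So before the transaction, Linh does not control Cinder.
After the purchase, Linh holds 88% of Pellion directly, and Camille's stake falls to 12%.
Linh holds 88% of Pellion, so Linh controls Pellion.
Pellion and Linh together hold 90% + 10% = 100% of Cinder, so Linh controls Cinder.
Linh did not control Cinder before and does after, so the clause is triggered.

Yes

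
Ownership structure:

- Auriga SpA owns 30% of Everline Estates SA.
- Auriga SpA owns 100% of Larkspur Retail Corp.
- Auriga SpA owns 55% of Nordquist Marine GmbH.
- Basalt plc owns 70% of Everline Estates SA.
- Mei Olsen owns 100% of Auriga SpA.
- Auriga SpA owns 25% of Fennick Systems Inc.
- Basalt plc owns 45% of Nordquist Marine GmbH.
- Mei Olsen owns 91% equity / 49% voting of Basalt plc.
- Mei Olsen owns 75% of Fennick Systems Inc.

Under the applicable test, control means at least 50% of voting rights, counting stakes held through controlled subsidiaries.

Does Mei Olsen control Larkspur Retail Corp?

Yes

Mei holds 100% of Auriga, so Mei controls Auriga.
Auriga holds 100% of Larkspur, so Mei controls Larkspur.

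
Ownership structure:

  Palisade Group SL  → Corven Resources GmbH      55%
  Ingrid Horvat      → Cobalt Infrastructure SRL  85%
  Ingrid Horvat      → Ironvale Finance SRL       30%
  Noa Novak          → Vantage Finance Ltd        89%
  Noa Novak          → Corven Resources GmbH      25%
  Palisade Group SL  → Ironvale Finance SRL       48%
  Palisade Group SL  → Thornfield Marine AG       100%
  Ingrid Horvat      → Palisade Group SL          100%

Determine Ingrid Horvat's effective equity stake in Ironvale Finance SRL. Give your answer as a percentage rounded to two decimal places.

Ingrid reaches Ironvale along 2 paths.
Direct stake: 30% = 30%.
Via Palisade: 100% × 48% = 48%.
Total: 30% + 48% = 78%.
Rounded: 78.00%.

78.00%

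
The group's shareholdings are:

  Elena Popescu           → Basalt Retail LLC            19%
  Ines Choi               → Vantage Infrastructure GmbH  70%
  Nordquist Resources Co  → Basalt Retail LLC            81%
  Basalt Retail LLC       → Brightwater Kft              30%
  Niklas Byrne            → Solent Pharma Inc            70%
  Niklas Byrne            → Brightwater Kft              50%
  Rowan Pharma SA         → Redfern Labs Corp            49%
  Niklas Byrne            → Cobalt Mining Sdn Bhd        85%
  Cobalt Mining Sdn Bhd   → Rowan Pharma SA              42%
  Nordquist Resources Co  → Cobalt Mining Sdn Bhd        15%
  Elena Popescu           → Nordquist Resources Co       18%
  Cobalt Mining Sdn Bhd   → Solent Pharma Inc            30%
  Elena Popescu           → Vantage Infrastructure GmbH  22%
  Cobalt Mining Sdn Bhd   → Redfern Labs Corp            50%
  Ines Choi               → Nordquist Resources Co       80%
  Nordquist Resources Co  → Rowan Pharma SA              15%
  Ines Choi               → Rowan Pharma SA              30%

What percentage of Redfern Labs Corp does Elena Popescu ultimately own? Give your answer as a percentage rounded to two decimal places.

3.23%

Elena reaches Redfern along 3 paths.
Via Nordquist → Rowan: 18% × 15% × 49% = 1.323%.
Via Nordquist → Cobalt → Rowan: 18% × 15% × 42% × 49% = 0.55566%.
Via Nordquist → Cobalt: 18% × 15% × 50% = 1.35%.
Total: 1.323% + 0.55566% + 1.35% = 3.22866%.
Rounded: 3.23%.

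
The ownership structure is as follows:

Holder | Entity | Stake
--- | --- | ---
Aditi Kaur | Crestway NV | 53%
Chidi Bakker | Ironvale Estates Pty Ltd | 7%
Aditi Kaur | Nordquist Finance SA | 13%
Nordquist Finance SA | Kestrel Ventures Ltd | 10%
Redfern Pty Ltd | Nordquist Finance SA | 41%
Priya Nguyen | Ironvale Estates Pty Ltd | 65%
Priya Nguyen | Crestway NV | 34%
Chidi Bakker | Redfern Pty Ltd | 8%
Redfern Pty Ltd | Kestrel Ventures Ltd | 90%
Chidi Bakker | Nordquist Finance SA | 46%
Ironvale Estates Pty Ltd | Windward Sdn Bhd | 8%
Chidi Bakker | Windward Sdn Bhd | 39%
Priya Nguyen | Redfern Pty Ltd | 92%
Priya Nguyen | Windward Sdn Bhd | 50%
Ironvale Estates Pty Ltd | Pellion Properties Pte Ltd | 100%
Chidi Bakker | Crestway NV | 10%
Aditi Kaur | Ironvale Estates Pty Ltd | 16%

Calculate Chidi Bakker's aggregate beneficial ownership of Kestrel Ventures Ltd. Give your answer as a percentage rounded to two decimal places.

12.13%

Chidi reaches Kestrel along 3 paths.
Via Redfern → Nordquist: 8% × 41% × 10% = 0.328%.
Via Nordquist: 46% × 10% = 4.6%.
Via Redfern: 8% × 90% = 7.2%.
Total: 0.328% + 4.6% + 7.2% = 12.128%.
Rounded: 12.13%.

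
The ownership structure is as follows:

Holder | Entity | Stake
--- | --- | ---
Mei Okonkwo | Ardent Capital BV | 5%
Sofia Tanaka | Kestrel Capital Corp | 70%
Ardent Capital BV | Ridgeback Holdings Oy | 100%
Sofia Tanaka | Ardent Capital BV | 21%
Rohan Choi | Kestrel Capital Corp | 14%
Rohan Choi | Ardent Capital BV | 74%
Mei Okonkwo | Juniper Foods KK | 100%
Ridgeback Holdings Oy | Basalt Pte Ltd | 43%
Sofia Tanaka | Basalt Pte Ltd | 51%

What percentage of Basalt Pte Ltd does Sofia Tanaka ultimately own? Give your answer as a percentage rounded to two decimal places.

Sofia reaches Basalt along 2 paths.
Direct stake: 51% = 51%.
Via Ardent → Ridgeback: 21% × 100% × 43% = 9.03%.
Total: 51% + 9.03% = 60.03%.

60.03%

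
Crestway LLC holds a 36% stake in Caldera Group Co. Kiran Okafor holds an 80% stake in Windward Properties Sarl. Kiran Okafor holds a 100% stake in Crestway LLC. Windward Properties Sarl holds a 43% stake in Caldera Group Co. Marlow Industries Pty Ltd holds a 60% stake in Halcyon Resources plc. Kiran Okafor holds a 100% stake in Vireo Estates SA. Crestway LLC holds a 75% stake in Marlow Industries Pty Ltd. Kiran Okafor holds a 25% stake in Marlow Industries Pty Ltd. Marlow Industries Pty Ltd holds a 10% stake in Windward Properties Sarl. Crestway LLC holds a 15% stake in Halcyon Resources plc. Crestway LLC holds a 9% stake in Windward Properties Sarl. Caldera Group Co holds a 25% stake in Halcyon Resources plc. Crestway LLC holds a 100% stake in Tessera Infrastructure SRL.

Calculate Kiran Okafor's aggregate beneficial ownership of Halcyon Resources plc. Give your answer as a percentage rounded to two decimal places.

Kiran reaches Halcyon along 8 paths.
Via Crestway: 100% × 15% = 15%.
Via Crestway → Caldera: 100% × 36% × 25% = 9%.
Via Crestway → Windward → Caldera: 100% × 9% × 43% × 25% = 0.9675%.
Via Windward → Caldera: 80% × 43% × 25% = 8.6%.
Via Crestway → Marlow → Windward → Caldera: 100% × 75% × 10% × 43% × 25% = 0.80625%.
Via Marlow → Windward → Caldera: 25% × 10% × 43% × 25% = 0.26875%.
Via Crestway → Marlow: 100% × 75% × 60% = 45%.
Via Marlow: 25% × 60% = 15%.
Total: 15% + 9% + 0.9675% + 8.6% + 0.80625% + 0.26875% + 45% + 15% = 94.6425%.
Rounded: 94.64%.

94.64%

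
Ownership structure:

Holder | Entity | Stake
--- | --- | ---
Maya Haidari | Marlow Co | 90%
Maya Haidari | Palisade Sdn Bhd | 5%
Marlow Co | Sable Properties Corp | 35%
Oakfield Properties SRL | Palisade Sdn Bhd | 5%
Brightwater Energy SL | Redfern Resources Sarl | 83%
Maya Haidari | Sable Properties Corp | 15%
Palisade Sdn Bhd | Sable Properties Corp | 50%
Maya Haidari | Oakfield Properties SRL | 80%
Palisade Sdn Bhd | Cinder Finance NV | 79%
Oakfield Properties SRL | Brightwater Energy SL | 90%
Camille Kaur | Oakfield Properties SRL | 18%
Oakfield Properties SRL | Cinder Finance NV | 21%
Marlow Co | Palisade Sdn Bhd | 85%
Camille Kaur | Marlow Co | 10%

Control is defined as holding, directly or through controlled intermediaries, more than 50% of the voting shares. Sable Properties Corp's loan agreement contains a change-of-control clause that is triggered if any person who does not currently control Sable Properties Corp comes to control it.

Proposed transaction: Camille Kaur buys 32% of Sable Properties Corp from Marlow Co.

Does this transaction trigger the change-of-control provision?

No

The purchase adds only to Camille's holdings (Marlow's stake shrinks), so Camille is the only person who could newly come to control Sable.
Camille's largest direct stake is 18% in Oakfield, which does not meet the threshold, so Camille controls no company.
Neither Camille nor any entity Camille controls holds any voting interest in Sable.
So before the transaction, Camille does not control Sable.
After the purchase, Camille holds 32% of Sable directly, and Marlow's stake falls to 3%.
After the transaction, Camille's side holds 32% of Sable, not > 50%, so Camille still does not control Sable.
No new person acquires control, so the clause is not triggered.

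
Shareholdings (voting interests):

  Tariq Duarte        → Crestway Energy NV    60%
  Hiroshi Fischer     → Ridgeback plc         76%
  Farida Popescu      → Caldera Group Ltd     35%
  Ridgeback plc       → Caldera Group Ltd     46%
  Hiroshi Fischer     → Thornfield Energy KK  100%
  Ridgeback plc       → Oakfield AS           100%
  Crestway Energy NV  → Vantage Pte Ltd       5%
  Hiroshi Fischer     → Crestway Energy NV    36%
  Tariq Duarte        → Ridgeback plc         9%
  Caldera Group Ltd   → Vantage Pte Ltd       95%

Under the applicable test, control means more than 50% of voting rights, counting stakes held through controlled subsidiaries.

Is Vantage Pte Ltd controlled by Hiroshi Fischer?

Hiroshi holds 100% of Thornfield, so Hiroshi controls Thornfield.
Hiroshi holds 76% of Ridgeback, so Hiroshi controls Ridgeback.
Ridgeback holds 100% of Oakfield, so Hiroshi controls Oakfield.
Neither Hiroshi nor any entity Hiroshi controls holds any voting interest in Vantage.
So Hiroshi does not control Vantage.

No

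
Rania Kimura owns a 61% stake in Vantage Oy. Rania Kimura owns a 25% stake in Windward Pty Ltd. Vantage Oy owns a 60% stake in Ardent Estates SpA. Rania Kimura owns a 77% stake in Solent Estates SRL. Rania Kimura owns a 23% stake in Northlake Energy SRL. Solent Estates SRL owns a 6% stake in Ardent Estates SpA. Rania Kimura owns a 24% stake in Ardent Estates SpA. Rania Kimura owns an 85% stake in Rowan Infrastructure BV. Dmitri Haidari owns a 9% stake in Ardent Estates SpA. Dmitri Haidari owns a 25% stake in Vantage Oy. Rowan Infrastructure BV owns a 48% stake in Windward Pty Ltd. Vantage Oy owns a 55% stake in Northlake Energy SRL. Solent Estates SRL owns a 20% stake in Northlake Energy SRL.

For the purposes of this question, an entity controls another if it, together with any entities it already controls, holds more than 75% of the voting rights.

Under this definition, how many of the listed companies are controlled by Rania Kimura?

2

Rania holds 77% of Solent, so Rania controls Solent.
Rania holds 85% of Rowan, so Rania controls Rowan.
No other company's threshold is met.
Rania controls 2 companies.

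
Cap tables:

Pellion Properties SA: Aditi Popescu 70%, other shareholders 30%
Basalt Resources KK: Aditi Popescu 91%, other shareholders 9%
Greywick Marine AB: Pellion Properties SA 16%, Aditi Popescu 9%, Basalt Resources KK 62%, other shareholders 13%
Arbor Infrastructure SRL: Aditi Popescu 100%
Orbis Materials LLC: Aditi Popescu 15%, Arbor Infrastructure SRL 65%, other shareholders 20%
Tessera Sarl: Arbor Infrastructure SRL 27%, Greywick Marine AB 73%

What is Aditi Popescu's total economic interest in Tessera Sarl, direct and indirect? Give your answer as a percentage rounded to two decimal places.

Aditi reaches Tessera along 4 paths.
Via Arbor: 100% × 27% = 27%.
Via Pellion → Greywick: 70% × 16% × 73% = 8.176%.
Via Greywick: 9% × 73% = 6.57%.
Via Basalt → Greywick: 91% × 62% × 73% = 41.1866%.
Total: 27% + 8.176% + 6.57% + 41.1866% = 82.9326%.
Rounded: 82.93%.

82.93%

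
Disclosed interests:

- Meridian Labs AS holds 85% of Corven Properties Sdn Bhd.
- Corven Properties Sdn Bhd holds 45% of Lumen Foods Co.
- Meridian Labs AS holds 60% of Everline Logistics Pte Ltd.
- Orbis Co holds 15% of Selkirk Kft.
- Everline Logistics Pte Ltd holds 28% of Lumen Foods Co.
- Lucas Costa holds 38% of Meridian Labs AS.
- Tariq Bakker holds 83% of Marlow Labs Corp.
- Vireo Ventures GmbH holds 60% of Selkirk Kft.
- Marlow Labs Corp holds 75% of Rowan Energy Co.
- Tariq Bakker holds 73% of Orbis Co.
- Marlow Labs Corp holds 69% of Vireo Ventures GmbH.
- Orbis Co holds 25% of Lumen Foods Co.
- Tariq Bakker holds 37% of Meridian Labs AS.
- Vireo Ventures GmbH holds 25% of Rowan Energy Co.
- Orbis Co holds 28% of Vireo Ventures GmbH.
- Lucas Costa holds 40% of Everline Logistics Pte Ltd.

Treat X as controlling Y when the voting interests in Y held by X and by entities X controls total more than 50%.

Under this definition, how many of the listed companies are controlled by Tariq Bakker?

Tariq holds 73% of Orbis, so Tariq controls Orbis.
Tariq holds 83% of Marlow, so Tariq controls Marlow.
Marlow and Orbis together hold 69% + 28% = 97% of Vireo, so Tariq controls Vireo.
Vireo and Marlow together hold 25% + 75% = 100% of Rowan, so Tariq controls Rowan.
Vireo and Orbis together hold 60% + 15% = 75% of Selkirk, so Tariq controls Selkirk.
No other company's threshold is met.
Tariq controls 5 companies.

5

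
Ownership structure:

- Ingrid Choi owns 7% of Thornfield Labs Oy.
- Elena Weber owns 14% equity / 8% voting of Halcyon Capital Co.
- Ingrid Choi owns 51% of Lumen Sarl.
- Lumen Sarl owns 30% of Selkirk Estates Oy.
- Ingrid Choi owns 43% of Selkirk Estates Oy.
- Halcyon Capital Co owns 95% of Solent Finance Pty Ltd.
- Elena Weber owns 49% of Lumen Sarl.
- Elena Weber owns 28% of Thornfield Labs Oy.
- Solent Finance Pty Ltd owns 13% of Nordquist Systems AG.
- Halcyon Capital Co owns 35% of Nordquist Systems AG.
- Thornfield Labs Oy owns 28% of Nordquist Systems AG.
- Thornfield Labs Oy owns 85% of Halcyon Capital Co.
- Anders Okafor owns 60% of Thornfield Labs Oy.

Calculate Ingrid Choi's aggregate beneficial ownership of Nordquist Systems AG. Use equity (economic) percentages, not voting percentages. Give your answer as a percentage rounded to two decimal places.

4.78%

Ingrid reaches Nordquist along 3 paths.
Via Thornfield → Halcyon: 7% × 85% × 35% = 2.0825%.
Via Thornfield → Halcyon → Solent: 7% × 85% × 95% × 13% = 0.734825%.
Via Thornfield: 7% × 28% = 1.96%.
Total: 2.0825% + 0.734825% + 1.96% = 4.777325%.
Rounded: 4.78%.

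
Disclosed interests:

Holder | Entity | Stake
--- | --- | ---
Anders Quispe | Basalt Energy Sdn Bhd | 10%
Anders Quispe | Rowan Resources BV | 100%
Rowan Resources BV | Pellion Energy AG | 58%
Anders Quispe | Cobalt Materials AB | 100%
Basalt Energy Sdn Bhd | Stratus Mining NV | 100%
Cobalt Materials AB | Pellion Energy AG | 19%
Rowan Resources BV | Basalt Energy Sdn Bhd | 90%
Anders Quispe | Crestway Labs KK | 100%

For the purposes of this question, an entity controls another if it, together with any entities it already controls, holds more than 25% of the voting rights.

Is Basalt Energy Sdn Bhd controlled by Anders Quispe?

Anders holds 100% of Rowan, so Anders controls Rowan.
Anders and Rowan together hold 10% + 90% = 100% of Basalt, so Anders controls Basalt.

Yes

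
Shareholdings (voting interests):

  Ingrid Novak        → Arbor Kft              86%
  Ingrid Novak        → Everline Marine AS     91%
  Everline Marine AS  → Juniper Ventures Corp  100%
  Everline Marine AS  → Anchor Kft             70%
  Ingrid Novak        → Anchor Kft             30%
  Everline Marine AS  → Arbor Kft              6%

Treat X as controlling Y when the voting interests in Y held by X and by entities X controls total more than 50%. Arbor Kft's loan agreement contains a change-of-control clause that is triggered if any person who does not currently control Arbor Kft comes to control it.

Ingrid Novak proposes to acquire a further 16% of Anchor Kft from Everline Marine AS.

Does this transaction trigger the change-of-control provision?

The purchase adds only to Ingrid's holdings (Everline's stake shrinks), so Ingrid is the only person who could newly come to control Arbor.
Ingrid holds 91% of Everline, so Ingrid controls Everline.
Everline and Ingrid together hold 6% + 86% = 92% of Arbor, so Ingrid controls Arbor.
So Ingrid already controls Arbor before the transaction.
After the purchase, Ingrid's direct stake in Anchor rises to 30% + 16% = 46%, and Everline's stake falls to 54%.
Ingrid controlled Arbor already, so this is not a new person acquiring control; every other person's position is unchanged or reduced.
No new person acquires control, so the clause is not triggered.

No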